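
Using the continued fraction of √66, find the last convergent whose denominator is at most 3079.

8449/1040

√66 = [8; 8, 16, …] (period length 2).
Convergents:
  p_0/q_0 = 8/1
  p_1/q_1 = 65/8
  p_2/q_2 = 1048/129
  p_3/q_3 = 8449/1040
  p_4/q_4 = 136232/16769
q_3 = 1040 ≤ 3079 < 16769 = q_4, so the answer is 8449/1040.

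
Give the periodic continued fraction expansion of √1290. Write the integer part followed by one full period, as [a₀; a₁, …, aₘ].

[35; 1, 10, 1, 70]

a₀ = ⌊√1290⌋ = 35.
With m₀=0, d₀=1 and mₖ₊₁ = dₖaₖ − mₖ, dₖ₊₁ = (n − mₖ₊₁²)/dₖ, aₖ₊₁ = ⌊(a₀+mₖ₊₁)/dₖ₊₁⌋:
  k=1: m=35, d=65, a=1
  k=2: m=30, d=6, a=10
  k=3: m=30, d=65, a=1
  k=4: m=35, d=1, a=70
d=1 and a=2a₀=70 at k=4, so the next step gives (m, d) = (35, 65) again — its k=1 value — and the period has length 4.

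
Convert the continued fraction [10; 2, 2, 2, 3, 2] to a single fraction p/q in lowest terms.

979/94

Fold from the inside: start with 2/1.
  3 + 1/2 = 7/2
  2 + 2/7 = 16/7
  2 + 7/16 = 39/16
  2 + 16/39 = 94/39
  10 + 39/94 = 979/94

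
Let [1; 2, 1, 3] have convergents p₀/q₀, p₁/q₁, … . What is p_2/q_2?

4/3

Using pₖ = aₖpₖ₋₁ + pₖ₋₂, qₖ = aₖqₖ₋₁ + qₖ₋₂ (with p₋₁=1, p₋₂=0, q₋₁=0, q₋₂=1):
  k=0: a=1, p=1, q=1
  k=1: a=2, p=3, q=2
  k=2: a=1, p=4, q=3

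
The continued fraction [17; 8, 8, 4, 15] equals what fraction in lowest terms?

Fold from the inside: start with 15/1.
  4 + 1/15 = 61/15
  8 + 15/61 = 503/61
  8 + 61/503 = 4085/503
  17 + 503/4085 = 69948/4085

69948/4085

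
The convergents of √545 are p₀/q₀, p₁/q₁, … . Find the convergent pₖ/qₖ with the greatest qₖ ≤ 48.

677/29

√545 = [23; 2, 1, 8, 1, 2, 46, …] (period length 6).
Convergents:
  p_0/q_0 = 23/1
  p_1/q_1 = 47/2
  p_2/q_2 = 70/3
  p_3/q_3 = 607/26
  p_4/q_4 = 677/29
  p_5/q_5 = 1961/84
q_4 = 29 ≤ 48 < 84 = q_5, so the answer is 677/29.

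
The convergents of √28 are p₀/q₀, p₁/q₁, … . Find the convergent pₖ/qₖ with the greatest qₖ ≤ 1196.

4048/765

√28 = [5; 3, 2, 3, 10, …] (period length 4).
Convergents:
  p_0/q_0 = 5/1
  p_1/q_1 = 16/3
  p_2/q_2 = 37/7
  p_3/q_3 = 127/24
  p_4/q_4 = 1307/247
  p_5/q_5 = 4048/765
  p_6/q_6 = 9403/1777
q_5 = 765 ≤ 1196 < 1777 = q_6, so the answer is 4048/765.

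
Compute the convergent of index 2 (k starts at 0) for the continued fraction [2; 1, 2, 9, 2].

8/3

Using pₖ = aₖpₖ₋₁ + pₖ₋₂, qₖ = aₖqₖ₋₁ + qₖ₋₂ (with p₋₁=1, p₋₂=0, q₋₁=0, q₋₂=1):
  k=0: a=2, p=2, q=1
  k=1: a=1, p=3, q=1
  k=2: a=2, p=8, q=3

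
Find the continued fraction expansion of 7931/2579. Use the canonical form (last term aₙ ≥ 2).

7931 = 3*2579 + 194
2579 = 13*194 + 57
194 = 3*57 + 23
57 = 2*23 + 11
23 = 2*11 + 1
11 = 11*1 + 0  (stop)
So 7931/2579 = [3; 13, 3, 2, 2, 11].

[3; 13, 3, 2, 2, 11]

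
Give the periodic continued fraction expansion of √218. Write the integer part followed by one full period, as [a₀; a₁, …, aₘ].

[14; 1, 3, 3, 1, 28]

a₀ = ⌊√218⌋ = 14.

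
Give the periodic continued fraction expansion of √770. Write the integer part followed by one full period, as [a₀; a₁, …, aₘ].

a₀ = ⌊√770⌋ = 27.
With m₀=0, d₀=1 and mₖ₊₁ = dₖaₖ − mₖ, dₖ₊₁ = (n − mₖ₊₁²)/dₖ, aₖ₊₁ = ⌊(a₀+mₖ₊₁)/dₖ₊₁⌋:
  k=1: m=27, d=41, a=1
  k=2: m=14, d=14, a=2
  k=3: m=14, d=41, a=1
  k=4: m=27, d=1, a=54
d=1 and a=2a₀=54 at k=4, so the next step gives (m, d) = (27, 41) again — its k=1 value — and the period has length 4.

[27; 1, 2, 1, 54]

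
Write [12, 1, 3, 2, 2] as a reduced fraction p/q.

281/22

Using pₖ = aₖpₖ₋₁ + pₖ₋₂ and qₖ = aₖqₖ₋₁ + qₖ₋₂:
  k=0: a=12, p=12, q=1
  k=1: a=1, p=13, q=1
  k=2: a=3, p=51, q=4
  k=3: a=2, p=115, q=9
  k=4: a=2, p=281, q=22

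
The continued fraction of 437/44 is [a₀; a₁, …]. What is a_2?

437 = 9·44 + 41   →  a_0 = 9
44 = 1·41 + 3   →  a_1 = 1
41 = 13·3 + 2   →  a_2 = 13

13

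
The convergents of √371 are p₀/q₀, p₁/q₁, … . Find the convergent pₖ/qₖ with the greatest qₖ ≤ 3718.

√371 = [19; 3, 1, 4, 1, 3, 38, …] (period length 6).
Convergents:
  p_0/q_0 = 19/1
  p_1/q_1 = 58/3
  p_2/q_2 = 77/4
  p_3/q_3 = 366/19
  p_4/q_4 = 443/23
  p_5/q_5 = 1695/88
  p_6/q_6 = 64853/3367
  p_7/q_7 = 196254/10189
q_6 = 3367 ≤ 3718 < 10189 = q_7, so the answer is 64853/3367.

64853/3367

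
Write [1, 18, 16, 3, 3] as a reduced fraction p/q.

Using pₖ = aₖpₖ₋₁ + pₖ₋₂ and qₖ = aₖqₖ₋₁ + qₖ₋₂:
  k=0: a=1, p=1, q=1
  k=1: a=18, p=19, q=18
  k=2: a=16, p=305, q=289
  k=3: a=3, p=934, q=885
  k=4: a=3, p=3107, q=2944

3107/2944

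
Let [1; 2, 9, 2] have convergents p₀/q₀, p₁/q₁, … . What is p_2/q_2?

28/19

Using pₖ = aₖpₖ₋₁ + pₖ₋₂, qₖ = aₖqₖ₋₁ + qₖ₋₂ (with p₋₁=1, p₋₂=0, q₋₁=0, q₋₂=1):
  k=0: a=1, p=1, q=1
  k=1: a=2, p=3, q=2
  k=2: a=9, p=28, q=19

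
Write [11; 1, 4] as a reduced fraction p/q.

Fold from the inside: start with 4/1.
  1 + 1/4 = 5/4
  11 + 4/5 = 59/5

59/5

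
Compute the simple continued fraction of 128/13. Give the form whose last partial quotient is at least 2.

128 = 9×13 + 11
13 = 1×11 + 2
11 = 5×2 + 1
2 = 2×1 + 0  (stop)
So 128/13 = [9; 1, 5, 2].

[9; 1, 5, 2]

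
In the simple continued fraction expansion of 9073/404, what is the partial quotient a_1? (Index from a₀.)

2

9073 = 22·404 + 185   →  a_0 = 22
404 = 2·185 + 34   →  a_1 = 2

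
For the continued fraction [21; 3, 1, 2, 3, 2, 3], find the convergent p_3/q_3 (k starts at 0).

Using pₖ = aₖpₖ₋₁ + pₖ₋₂, qₖ = aₖqₖ₋₁ + qₖ₋₂ (with p₋₁=1, p₋₂=0, q₋₁=0, q₋₂=1):
  k=0: a=21, p=21, q=1
  k=1: a=3, p=64, q=3
  k=2: a=1, p=85, q=4
  k=3: a=2, p=234, q=11

234/11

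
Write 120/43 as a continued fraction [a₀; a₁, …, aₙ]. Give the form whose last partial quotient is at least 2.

[2; 1, 3, 1, 3, 2]

120 = 2*43 + 34
43 = 1*34 + 9
34 = 3*9 + 7
9 = 1*7 + 2
7 = 3*2 + 1
2 = 2*1 + 0  (stop)
So 120/43 = [2; 1, 3, 1, 3, 2].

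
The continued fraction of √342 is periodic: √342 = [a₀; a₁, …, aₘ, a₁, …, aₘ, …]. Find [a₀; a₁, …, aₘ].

[18; 2, 36]

a₀ = ⌊√342⌋ = 18.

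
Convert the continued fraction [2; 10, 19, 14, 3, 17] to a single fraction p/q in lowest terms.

Fold from the inside: start with 17/1.
  3 + 1/17 = 52/17
  14 + 17/52 = 745/52
  19 + 52/745 = 14207/745
  10 + 745/14207 = 142815/14207
  2 + 14207/142815 = 299837/142815

299837/142815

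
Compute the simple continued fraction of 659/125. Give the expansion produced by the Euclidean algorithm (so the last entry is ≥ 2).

[5; 3, 1, 2, 11]

659 = 5·125 + 34
125 = 3·34 + 23
34 = 1·23 + 11
23 = 2·11 + 1
11 = 11·1 + 0  (stop)
So 659/125 = [5; 3, 1, 2, 11].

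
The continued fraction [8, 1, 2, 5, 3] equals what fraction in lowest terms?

443/51

Fold from the inside: start with 3/1.
  5 + 1/3 = 16/3
  2 + 3/16 = 35/16
  1 + 16/35 = 51/35
  8 + 35/51 = 443/51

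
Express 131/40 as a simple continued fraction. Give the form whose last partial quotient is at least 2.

[3; 3, 1, 1, 1, 3]

131 = 3×40 + 11
40 = 3×11 + 7
11 = 1×7 + 4
7 = 1×4 + 3
4 = 1×3 + 1
3 = 3×1 + 0  (stop)
So 131/40 = [3; 3, 1, 1, 1, 3].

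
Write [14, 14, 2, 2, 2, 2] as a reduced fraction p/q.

Using pₖ = aₖpₖ₋₁ + pₖ₋₂ and qₖ = aₖqₖ₋₁ + qₖ₋₂:
  k=0: a=14, p=14, q=1
  k=1: a=14, p=197, q=14
  k=2: a=2, p=408, q=29
  k=3: a=2, p=1013, q=72
  k=4: a=2, p=2434, q=173
  k=5: a=2, p=5881, q=418

5881/418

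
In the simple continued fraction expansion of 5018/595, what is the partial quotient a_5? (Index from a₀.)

5018 = 8·595 + 258   →  a_0 = 8
595 = 2·258 + 79   →  a_1 = 2
258 = 3·79 + 21   →  a_2 = 3
79 = 3·21 + 16   →  a_3 = 3
21 = 1·16 + 5   →  a_4 = 1
16 = 3·5 + 1   →  a_5 = 3

3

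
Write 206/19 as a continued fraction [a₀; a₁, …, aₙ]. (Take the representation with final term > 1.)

[10; 1, 5, 3]

206 = 10*19 + 16
19 = 1*16 + 3
16 = 5*3 + 1
3 = 3*1 + 0  (stop)
So 206/19 = [10; 1, 5, 3].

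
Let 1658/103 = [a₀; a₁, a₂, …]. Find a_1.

1658 = 16·103 + 10   →  a_0 = 16
103 = 10·10 + 3   →  a_1 = 10

10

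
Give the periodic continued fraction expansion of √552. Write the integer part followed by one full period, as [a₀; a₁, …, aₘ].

[23; 2, 46]

a₀ = ⌊√552⌋ = 23.
With m₀=0, d₀=1 and mₖ₊₁ = dₖaₖ − mₖ, dₖ₊₁ = (n − mₖ₊₁²)/dₖ, aₖ₊₁ = ⌊(a₀+mₖ₊₁)/dₖ₊₁⌋:
  k=1: m=23, d=23, a=2
  k=2: m=23, d=1, a=46
d=1 and a=2a₀=46 at k=2, so the next step gives (m, d) = (23, 23) again — its k=1 value — and the period has length 2.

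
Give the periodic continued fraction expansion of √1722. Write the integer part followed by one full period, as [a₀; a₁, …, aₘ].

[41; 2, 82]

a₀ = ⌊√1722⌋ = 41.
With m₀=0, d₀=1 and mₖ₊₁ = dₖaₖ − mₖ, dₖ₊₁ = (n − mₖ₊₁²)/dₖ, aₖ₊₁ = ⌊(a₀+mₖ₊₁)/dₖ₊₁⌋:
  k=1: m=41, d=41, a=2
  k=2: m=41, d=1, a=82
d=1 and a=2a₀=82 at k=2, so the next step gives (m, d) = (41, 41) again — its k=1 value — and the period has length 2.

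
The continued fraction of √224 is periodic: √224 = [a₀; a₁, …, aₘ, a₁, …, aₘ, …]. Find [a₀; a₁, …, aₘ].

[14; 1, 28]

a₀ = ⌊√224⌋ = 14.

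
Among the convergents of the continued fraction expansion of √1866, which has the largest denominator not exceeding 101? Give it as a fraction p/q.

3067/71

√1866 = [43; 5, 14, 5, 86, …] (period length 4).
Convergents:
  p_0/q_0 = 43/1
  p_1/q_1 = 216/5
  p_2/q_2 = 3067/71
  p_3/q_3 = 15551/360
q_2 = 71 ≤ 101 < 360 = q_3, so the answer is 3067/71.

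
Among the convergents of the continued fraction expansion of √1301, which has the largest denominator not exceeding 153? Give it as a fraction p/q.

2597/72

√1301 = [36; 14, 2, 2, 2, 2, 14, 72, …] (period length 7).
Convergents:
  p_0/q_0 = 36/1
  p_1/q_1 = 505/14
  p_2/q_2 = 1046/29
  p_3/q_3 = 2597/72
  p_4/q_4 = 6240/173
q_3 = 72 ≤ 153 < 173 = q_4, so the answer is 2597/72.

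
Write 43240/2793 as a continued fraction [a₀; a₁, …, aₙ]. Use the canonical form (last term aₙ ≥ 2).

43240 = 15*2793 + 1345
2793 = 2*1345 + 103
1345 = 13*103 + 6
103 = 17*6 + 1
6 = 6*1 + 0  (stop)
So 43240/2793 = [15; 2, 13, 17, 6].

[15; 2, 13, 17, 6]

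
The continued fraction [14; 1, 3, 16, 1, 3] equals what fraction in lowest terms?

Using pₖ = aₖpₖ₋₁ + pₖ₋₂ and qₖ = aₖqₖ₋₁ + qₖ₋₂:
  k=0: a=14, p=14, q=1
  k=1: a=1, p=15, q=1
  k=2: a=3, p=59, q=4
  k=3: a=16, p=959, q=65
  k=4: a=1, p=1018, q=69
  k=5: a=3, p=4013, q=272

4013/272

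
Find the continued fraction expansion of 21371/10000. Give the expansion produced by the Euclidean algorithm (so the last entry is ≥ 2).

[2; 7, 3, 2, 2, 19, 1, 3]

21371 = 2·10000 + 1371
10000 = 7·1371 + 403
1371 = 3·403 + 162
403 = 2·162 + 79
162 = 2·79 + 4
79 = 19·4 + 3
4 = 1·3 + 1
3 = 3·1 + 0  (stop)
So 21371/10000 = [2; 7, 3, 2, 2, 19, 1, 3].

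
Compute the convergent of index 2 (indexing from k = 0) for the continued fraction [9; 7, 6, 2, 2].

393/43

Using pₖ = aₖpₖ₋₁ + pₖ₋₂, qₖ = aₖqₖ₋₁ + qₖ₋₂ (with p₋₁=1, p₋₂=0, q₋₁=0, q₋₂=1):
  k=0: a=9, p=9, q=1
  k=1: a=7, p=64, q=7
  k=2: a=6, p=393, q=43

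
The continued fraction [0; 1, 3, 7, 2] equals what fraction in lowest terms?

Fold from the inside: start with 2/1.
  7 + 1/2 = 15/2
  3 + 2/15 = 47/15
  1 + 15/47 = 62/47
  0 + 47/62 = 47/62

47/62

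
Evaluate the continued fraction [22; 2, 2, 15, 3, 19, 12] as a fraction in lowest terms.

Using pₖ = aₖpₖ₋₁ + pₖ₋₂ and qₖ = aₖqₖ₋₁ + qₖ₋₂:
  k=0: a=22, p=22, q=1
  k=1: a=2, p=45, q=2
  k=2: a=2, p=112, q=5
  k=3: a=15, p=1725, q=77
  k=4: a=3, p=5287, q=236
  k=5: a=19, p=102178, q=4561
  k=6: a=12, p=1231423, q=54968

1231423/54968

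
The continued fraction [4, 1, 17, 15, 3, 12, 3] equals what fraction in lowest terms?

156053/31560

Using pₖ = aₖpₖ₋₁ + pₖ₋₂ and qₖ = aₖqₖ₋₁ + qₖ₋₂:
  k=0: a=4, p=4, q=1
  k=1: a=1, p=5, q=1
  k=2: a=17, p=89, q=18
  k=3: a=15, p=1340, q=271
  k=4: a=3, p=4109, q=831
  k=5: a=12, p=50648, q=10243
  k=6: a=3, p=156053, q=31560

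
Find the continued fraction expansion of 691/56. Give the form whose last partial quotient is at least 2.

691 = 12·56 + 19
56 = 2·19 + 18
19 = 1·18 + 1
18 = 18·1 + 0  (stop)
So 691/56 = [12; 2, 1, 18].

[12; 2, 1, 18]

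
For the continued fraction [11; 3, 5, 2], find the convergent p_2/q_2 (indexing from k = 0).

Using pₖ = aₖpₖ₋₁ + pₖ₋₂, qₖ = aₖqₖ₋₁ + qₖ₋₂ (with p₋₁=1, p₋₂=0, q₋₁=0, q₋₂=1):
  k=0: a=11, p=11, q=1
  k=1: a=3, p=34, q=3
  k=2: a=5, p=181, q=16

181/16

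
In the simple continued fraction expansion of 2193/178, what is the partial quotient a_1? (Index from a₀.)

2193 = 12·178 + 57   →  a_0 = 12
178 = 3·57 + 7   →  a_1 = 3

3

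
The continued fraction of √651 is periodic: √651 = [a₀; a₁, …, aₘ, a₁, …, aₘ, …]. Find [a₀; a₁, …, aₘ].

a₀ = ⌊√651⌋ = 25.
With m₀=0, d₀=1 and mₖ₊₁ = dₖaₖ − mₖ, dₖ₊₁ = (n − mₖ₊₁²)/dₖ, aₖ₊₁ = ⌊(a₀+mₖ₊₁)/dₖ₊₁⌋:
  k=1: m=25, d=26, a=1
  k=2: m=1, d=25, a=1
  k=3: m=24, d=3, a=16
  k=4: m=24, d=25, a=1
  k=5: m=1, d=26, a=1
  k=6: m=25, d=1, a=50
d=1 and a=2a₀=50 at k=6, so the next step gives (m, d) = (25, 26) again — its k=1 value — and the period has length 6.

[25; 1, 1, 16, 1, 1, 50]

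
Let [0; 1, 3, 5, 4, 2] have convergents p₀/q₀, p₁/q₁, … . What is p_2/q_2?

Using pₖ = aₖpₖ₋₁ + pₖ₋₂, qₖ = aₖqₖ₋₁ + qₖ₋₂ (with p₋₁=1, p₋₂=0, q₋₁=0, q₋₂=1):
  k=0: a=0, p=0, q=1
  k=1: a=1, p=1, q=1
  k=2: a=3, p=3, q=4

3/4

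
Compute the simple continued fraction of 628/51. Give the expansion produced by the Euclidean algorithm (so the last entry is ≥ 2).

[12; 3, 5, 3]

628 = 12×51 + 16
51 = 3×16 + 3
16 = 5×3 + 1
3 = 3×1 + 0  (stop)
So 628/51 = [12; 3, 5, 3].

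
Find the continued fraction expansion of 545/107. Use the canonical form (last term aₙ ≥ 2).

[5; 10, 1, 2, 3]

545 = 5×107 + 10
107 = 10×10 + 7
10 = 1×7 + 3
7 = 2×3 + 1
3 = 3×1 + 0  (stop)
So 545/107 = [5; 10, 1, 2, 3].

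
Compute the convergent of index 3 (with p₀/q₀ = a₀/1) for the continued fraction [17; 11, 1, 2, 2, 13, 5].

Using pₖ = aₖpₖ₋₁ + pₖ₋₂, qₖ = aₖqₖ₋₁ + qₖ₋₂ (with p₋₁=1, p₋₂=0, q₋₁=0, q₋₂=1):
  k=0: a=17, p=17, q=1
  k=1: a=11, p=188, q=11
  k=2: a=1, p=205, q=12
  k=3: a=2, p=598, q=35

598/35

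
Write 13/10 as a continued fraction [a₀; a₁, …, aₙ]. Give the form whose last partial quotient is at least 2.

[1; 3, 3]

13 = 1*10 + 3
10 = 3*3 + 1
3 = 3*1 + 0  (stop)
So 13/10 = [1; 3, 3].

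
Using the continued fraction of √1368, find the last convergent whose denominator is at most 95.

√1368 = [36; 1, 72, …] (period length 2).
Convergents:
  p_0/q_0 = 36/1
  p_1/q_1 = 37/1
  p_2/q_2 = 2700/73
  p_3/q_3 = 2737/74
  p_4/q_4 = 199764/5401
q_3 = 74 ≤ 95 < 5401 = q_4, so the answer is 2737/74.

2737/74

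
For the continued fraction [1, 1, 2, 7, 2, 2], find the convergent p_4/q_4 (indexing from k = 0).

79/47

Using pₖ = aₖpₖ₋₁ + pₖ₋₂, qₖ = aₖqₖ₋₁ + qₖ₋₂ (with p₋₁=1, p₋₂=0, q₋₁=0, q₋₂=1):
  k=0: a=1, p=1, q=1
  k=1: a=1, p=2, q=1
  k=2: a=2, p=5, q=3
  k=3: a=7, p=37, q=22
  k=4: a=2, p=79, q=47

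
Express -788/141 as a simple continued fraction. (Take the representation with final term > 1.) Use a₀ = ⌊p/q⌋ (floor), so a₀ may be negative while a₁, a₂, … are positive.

-788 = -6×141 + 58
141 = 2×58 + 25
58 = 2×25 + 8
25 = 3×8 + 1
8 = 8×1 + 0  (stop)
So -788/141 = [-6; 2, 2, 3, 8].

[-6; 2, 2, 3, 8]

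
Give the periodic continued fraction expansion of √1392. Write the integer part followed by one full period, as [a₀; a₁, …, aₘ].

a₀ = ⌊√1392⌋ = 37.
With m₀=0, d₀=1 and mₖ₊₁ = dₖaₖ − mₖ, dₖ₊₁ = (n − mₖ₊₁²)/dₖ, aₖ₊₁ = ⌊(a₀+mₖ₊₁)/dₖ₊₁⌋:
  k=1: m=37, d=23, a=3
  k=2: m=32, d=16, a=4
  k=3: m=32, d=23, a=3
  k=4: m=37, d=1, a=74
d=1 and a=2a₀=74 at k=4, so the next step gives (m, d) = (37, 23) again — its k=1 value — and the period has length 4.

[37; 3, 4, 3, 74]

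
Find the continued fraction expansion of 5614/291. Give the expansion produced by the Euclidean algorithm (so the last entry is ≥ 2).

[19; 3, 2, 2, 1, 3, 3]

5614 = 19*291 + 85
291 = 3*85 + 36
85 = 2*36 + 13
36 = 2*13 + 10
13 = 1*10 + 3
10 = 3*3 + 1
3 = 3*1 + 0  (stop)
So 5614/291 = [19; 3, 2, 2, 1, 3, 3].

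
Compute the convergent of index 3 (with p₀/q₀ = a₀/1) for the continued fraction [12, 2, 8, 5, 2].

Using pₖ = aₖpₖ₋₁ + pₖ₋₂, qₖ = aₖqₖ₋₁ + qₖ₋₂ (with p₋₁=1, p₋₂=0, q₋₁=0, q₋₂=1):
  k=0: a=12, p=12, q=1
  k=1: a=2, p=25, q=2
  k=2: a=8, p=212, q=17
  k=3: a=5, p=1085, q=87

1085/87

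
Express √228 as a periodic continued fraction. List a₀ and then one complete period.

a₀ = ⌊√228⌋ = 15.

[15; 10, 30]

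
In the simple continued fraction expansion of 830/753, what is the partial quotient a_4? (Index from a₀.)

1

830 = 1·753 + 77   →  a_0 = 1
753 = 9·77 + 60   →  a_1 = 9
77 = 1·60 + 17   →  a_2 = 1
60 = 3·17 + 9   →  a_3 = 3
17 = 1·9 + 8   →  a_4 = 1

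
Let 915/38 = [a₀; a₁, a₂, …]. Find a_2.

915 = 24·38 + 3   →  a_0 = 24
38 = 12·3 + 2   →  a_1 = 12
3 = 1·2 + 1   →  a_2 = 1

1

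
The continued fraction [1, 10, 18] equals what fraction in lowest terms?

199/181

Using pₖ = aₖpₖ₋₁ + pₖ₋₂ and qₖ = aₖqₖ₋₁ + qₖ₋₂:
  k=0: a=1, p=1, q=1
  k=1: a=10, p=11, q=10
  k=2: a=18, p=199, q=181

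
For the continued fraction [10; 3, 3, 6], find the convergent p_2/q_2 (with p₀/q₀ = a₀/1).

103/10

Using pₖ = aₖpₖ₋₁ + pₖ₋₂, qₖ = aₖqₖ₋₁ + qₖ₋₂ (with p₋₁=1, p₋₂=0, q₋₁=0, q₋₂=1):
  k=0: a=10, p=10, q=1
  k=1: a=3, p=31, q=3
  k=2: a=3, p=103, q=10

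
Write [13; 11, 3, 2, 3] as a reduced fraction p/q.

3547/271

Fold from the inside: start with 3/1.
  2 + 1/3 = 7/3
  3 + 3/7 = 24/7
  11 + 7/24 = 271/24
  13 + 24/271 = 3547/271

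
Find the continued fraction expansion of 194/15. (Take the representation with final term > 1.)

194 = 12×15 + 14
15 = 1×14 + 1
14 = 14×1 + 0  (stop)
So 194/15 = [12; 1, 14].

[12; 1, 14]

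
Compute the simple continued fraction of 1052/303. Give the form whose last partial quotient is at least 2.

[3; 2, 8, 2, 2, 3]

1052 = 3·303 + 143
303 = 2·143 + 17
143 = 8·17 + 7
17 = 2·7 + 3
7 = 2·3 + 1
3 = 3·1 + 0  (stop)
So 1052/303 = [3; 2, 8, 2, 2, 3].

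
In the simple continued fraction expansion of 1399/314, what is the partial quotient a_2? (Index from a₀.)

1399 = 4·314 + 143   →  a_0 = 4
314 = 2·143 + 28   →  a_1 = 2
143 = 5·28 + 3   →  a_2 = 5

5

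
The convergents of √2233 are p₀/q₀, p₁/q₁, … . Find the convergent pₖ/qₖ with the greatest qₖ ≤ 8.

189/4

√2233 = [47; 3, 1, 12, 1, 3, 94, …] (period length 6).
Convergents:
  p_0/q_0 = 47/1
  p_1/q_1 = 142/3
  p_2/q_2 = 189/4
  p_3/q_3 = 2410/51
q_2 = 4 ≤ 8 < 51 = q_3, so the answer is 189/4.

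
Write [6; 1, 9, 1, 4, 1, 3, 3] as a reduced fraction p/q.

Fold from the inside: start with 3/1.
  3 + 1/3 = 10/3
  1 + 3/10 = 13/10
  4 + 10/13 = 62/13
  1 + 13/62 = 75/62
  9 + 62/75 = 737/75
  1 + 75/737 = 812/737
  6 + 737/812 = 5609/812

5609/812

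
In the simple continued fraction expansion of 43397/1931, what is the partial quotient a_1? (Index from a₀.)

43397 = 22·1931 + 915   →  a_0 = 22
1931 = 2·915 + 101   →  a_1 = 2

2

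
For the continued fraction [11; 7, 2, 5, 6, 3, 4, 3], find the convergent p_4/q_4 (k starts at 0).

Using pₖ = aₖpₖ₋₁ + pₖ₋₂, qₖ = aₖqₖ₋₁ + qₖ₋₂ (with p₋₁=1, p₋₂=0, q₋₁=0, q₋₂=1):
  k=0: a=11, p=11, q=1
  k=1: a=7, p=78, q=7
  k=2: a=2, p=167, q=15
  k=3: a=5, p=913, q=82
  k=4: a=6, p=5645, q=507

5645/507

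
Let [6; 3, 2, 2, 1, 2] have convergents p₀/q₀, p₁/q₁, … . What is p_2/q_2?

Using pₖ = aₖpₖ₋₁ + pₖ₋₂, qₖ = aₖqₖ₋₁ + qₖ₋₂ (with p₋₁=1, p₋₂=0, q₋₁=0, q₋₂=1):
  k=0: a=6, p=6, q=1
  k=1: a=3, p=19, q=3
  k=2: a=2, p=44, q=7

44/7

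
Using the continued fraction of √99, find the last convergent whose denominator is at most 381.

3771/379

√99 = [9; 1, 18, …] (period length 2).
Convergents:
  p_0/q_0 = 9/1
  p_1/q_1 = 10/1
  p_2/q_2 = 189/19
  p_3/q_3 = 199/20
  p_4/q_4 = 3771/379
  p_5/q_5 = 3970/399
q_4 = 379 ≤ 381 < 399 = q_5, so the answer is 3771/379.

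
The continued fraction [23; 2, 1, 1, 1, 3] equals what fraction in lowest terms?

678/29

Fold from the inside: start with 3/1.
  1 + 1/3 = 4/3
  1 + 3/4 = 7/4
  1 + 4/7 = 11/7
  2 + 7/11 = 29/11
  23 + 11/29 = 678/29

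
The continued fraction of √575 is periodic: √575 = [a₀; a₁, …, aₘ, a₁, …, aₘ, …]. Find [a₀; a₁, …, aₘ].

[23; 1, 46]

a₀ = ⌊√575⌋ = 23.
With m₀=0, d₀=1 and mₖ₊₁ = dₖaₖ − mₖ, dₖ₊₁ = (n − mₖ₊₁²)/dₖ, aₖ₊₁ = ⌊(a₀+mₖ₊₁)/dₖ₊₁⌋:
  k=1: m=23, d=46, a=1
  k=2: m=23, d=1, a=46
d=1 and a=2a₀=46 at k=2, so the next step gives (m, d) = (23, 46) again — its k=1 value — and the period has length 2.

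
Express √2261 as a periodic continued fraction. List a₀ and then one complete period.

a₀ = ⌊√2261⌋ = 47.
With m₀=0, d₀=1 and mₖ₊₁ = dₖaₖ − mₖ, dₖ₊₁ = (n − mₖ₊₁²)/dₖ, aₖ₊₁ = ⌊(a₀+mₖ₊₁)/dₖ₊₁⌋:
  k=1: m=47, d=52, a=1
  k=2: m=5, d=43, a=1
  k=3: m=38, d=19, a=4
  k=4: m=38, d=43, a=1
  k=5: m=5, d=52, a=1
  k=6: m=47, d=1, a=94
d=1 and a=2a₀=94 at k=6, so the next step gives (m, d) = (47, 52) again — its k=1 value — and the period has length 6.

[47; 1, 1, 4, 1, 1, 94]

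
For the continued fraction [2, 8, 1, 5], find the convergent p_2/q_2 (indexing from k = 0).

19/9

Using pₖ = aₖpₖ₋₁ + pₖ₋₂, qₖ = aₖqₖ₋₁ + qₖ₋₂ (with p₋₁=1, p₋₂=0, q₋₁=0, q₋₂=1):
  k=0: a=2, p=2, q=1
  k=1: a=8, p=17, q=8
  k=2: a=1, p=19, q=9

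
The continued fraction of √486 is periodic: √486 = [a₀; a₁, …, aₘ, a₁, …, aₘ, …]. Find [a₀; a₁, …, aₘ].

a₀ = ⌊√486⌋ = 22.
With m₀=0, d₀=1 and mₖ₊₁ = dₖaₖ − mₖ, dₖ₊₁ = (n − mₖ₊₁²)/dₖ, aₖ₊₁ = ⌊(a₀+mₖ₊₁)/dₖ₊₁⌋:
  k=1: m=22, d=2, a=22
  k=2: m=22, d=1, a=44
d=1 and a=2a₀=44 at k=2, so the next step gives (m, d) = (22, 2) again — its k=1 value — and the period has length 2.

[22; 22, 44]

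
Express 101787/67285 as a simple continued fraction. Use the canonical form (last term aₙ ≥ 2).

101787 = 1·67285 + 34502
67285 = 1·34502 + 32783
34502 = 1·32783 + 1719
32783 = 19·1719 + 122
1719 = 14·122 + 11
122 = 11·11 + 1
11 = 11·1 + 0  (stop)
So 101787/67285 = [1; 1, 1, 19, 14, 11, 11].

[1; 1, 1, 19, 14, 11, 11]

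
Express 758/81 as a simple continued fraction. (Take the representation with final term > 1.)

[9; 2, 1, 3, 1, 5]

758 = 9*81 + 29
81 = 2*29 + 23
29 = 1*23 + 6
23 = 3*6 + 5
6 = 1*5 + 1
5 = 5*1 + 0  (stop)
So 758/81 = [9; 2, 1, 3, 1, 5].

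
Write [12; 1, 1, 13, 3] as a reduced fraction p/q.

Fold from the inside: start with 3/1.
  13 + 1/3 = 40/3
  1 + 3/40 = 43/40
  1 + 40/43 = 83/43
  12 + 43/83 = 1039/83

1039/83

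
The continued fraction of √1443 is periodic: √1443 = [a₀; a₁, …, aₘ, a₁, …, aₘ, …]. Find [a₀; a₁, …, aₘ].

[37; 1, 74]

a₀ = ⌊√1443⌋ = 37.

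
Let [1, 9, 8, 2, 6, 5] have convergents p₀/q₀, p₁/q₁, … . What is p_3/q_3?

172/155

Using pₖ = aₖpₖ₋₁ + pₖ₋₂, qₖ = aₖqₖ₋₁ + qₖ₋₂ (with p₋₁=1, p₋₂=0, q₋₁=0, q₋₂=1):
  k=0: a=1, p=1, q=1
  k=1: a=9, p=10, q=9
  k=2: a=8, p=81, q=73
  k=3: a=2, p=172, q=155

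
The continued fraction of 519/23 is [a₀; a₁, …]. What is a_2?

519 = 22·23 + 13   →  a_0 = 22
23 = 1·13 + 10   →  a_1 = 1
13 = 1·10 + 3   →  a_2 = 1

1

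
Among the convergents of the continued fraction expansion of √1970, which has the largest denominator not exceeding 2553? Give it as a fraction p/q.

√1970 = [44; 2, 1, 1, 2, 88, …] (period length 5).
Convergents:
  p_0/q_0 = 44/1
  p_1/q_1 = 89/2
  p_2/q_2 = 133/3
  p_3/q_3 = 222/5
  p_4/q_4 = 577/13
  p_5/q_5 = 50998/1149
  p_6/q_6 = 102573/2311
  p_7/q_7 = 153571/3460
q_6 = 2311 ≤ 2553 < 3460 = q_7, so the answer is 102573/2311.

102573/2311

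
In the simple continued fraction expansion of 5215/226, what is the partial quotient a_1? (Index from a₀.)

13

5215 = 23·226 + 17   →  a_0 = 23
226 = 13·17 + 5   →  a_1 = 13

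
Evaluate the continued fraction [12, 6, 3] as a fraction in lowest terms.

231/19

Fold from the inside: start with 3/1.
  6 + 1/3 = 19/3
  12 + 3/19 = 231/19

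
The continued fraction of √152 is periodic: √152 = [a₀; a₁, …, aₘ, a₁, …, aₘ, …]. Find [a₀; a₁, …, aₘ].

a₀ = ⌊√152⌋ = 12.
With m₀=0, d₀=1 and mₖ₊₁ = dₖaₖ − mₖ, dₖ₊₁ = (n − mₖ₊₁²)/dₖ, aₖ₊₁ = ⌊(a₀+mₖ₊₁)/dₖ₊₁⌋:
  k=1: m=12, d=8, a=3
  k=2: m=12, d=1, a=24
d=1 and a=2a₀=24 at k=2, so the next step gives (m, d) = (12, 8) again — its k=1 value — and the period has length 2.

[12; 3, 24]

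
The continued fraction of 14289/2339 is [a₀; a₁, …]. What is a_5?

1

14289 = 6·2339 + 255   →  a_0 = 6
2339 = 9·255 + 44   →  a_1 = 9
255 = 5·44 + 35   →  a_2 = 5
44 = 1·35 + 9   →  a_3 = 1
35 = 3·9 + 8   →  a_4 = 3
9 = 1·8 + 1   →  a_5 = 1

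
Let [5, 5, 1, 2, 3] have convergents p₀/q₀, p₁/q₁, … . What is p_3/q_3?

Using pₖ = aₖpₖ₋₁ + pₖ₋₂, qₖ = aₖqₖ₋₁ + qₖ₋₂ (with p₋₁=1, p₋₂=0, q₋₁=0, q₋₂=1):
  k=0: a=5, p=5, q=1
  k=1: a=5, p=26, q=5
  k=2: a=1, p=31, q=6
  k=3: a=2, p=88, q=17

88/17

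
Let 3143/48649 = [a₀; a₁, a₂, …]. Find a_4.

3143 = 0·48649 + 3143   →  a_0 = 0
48649 = 15·3143 + 1504   →  a_1 = 15
3143 = 2·1504 + 135   →  a_2 = 2
1504 = 11·135 + 19   →  a_3 = 11
135 = 7·19 + 2   →  a_4 = 7

7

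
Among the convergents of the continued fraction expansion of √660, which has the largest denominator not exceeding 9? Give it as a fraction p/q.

77/3

√660 = [25; 1, 2, 4, 2, 1, 50, …] (period length 6).
Convergents:
  p_0/q_0 = 25/1
  p_1/q_1 = 26/1
  p_2/q_2 = 77/3
  p_3/q_3 = 334/13
q_2 = 3 ≤ 9 < 13 = q_3, so the answer is 77/3.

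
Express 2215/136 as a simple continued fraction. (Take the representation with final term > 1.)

[16; 3, 2, 19]

2215 = 16×136 + 39
136 = 3×39 + 19
39 = 2×19 + 1
19 = 19×1 + 0  (stop)
So 2215/136 = [16; 3, 2, 19].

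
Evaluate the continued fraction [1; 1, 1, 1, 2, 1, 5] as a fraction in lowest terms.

Using pₖ = aₖpₖ₋₁ + pₖ₋₂ and qₖ = aₖqₖ₋₁ + qₖ₋₂:
  k=0: a=1, p=1, q=1
  k=1: a=1, p=2, q=1
  k=2: a=1, p=3, q=2
  k=3: a=1, p=5, q=3
  k=4: a=2, p=13, q=8
  k=5: a=1, p=18, q=11
  k=6: a=5, p=103, q=63

103/63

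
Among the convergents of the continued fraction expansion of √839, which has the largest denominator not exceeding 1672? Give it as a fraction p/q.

√839 = [28; 1, 27, 1, 56, …] (period length 4).
Convergents:
  p_0/q_0 = 28/1
  p_1/q_1 = 29/1
  p_2/q_2 = 811/28
  p_3/q_3 = 840/29
  p_4/q_4 = 47851/1652
  p_5/q_5 = 48691/1681
q_4 = 1652 ≤ 1672 < 1681 = q_5, so the answer is 47851/1652.

47851/1652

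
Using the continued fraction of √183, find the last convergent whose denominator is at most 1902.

13406/991

√183 = [13; 1, 1, 8, 1, 1, 26, …] (period length 6).
Convergents:
  p_0/q_0 = 13/1
  p_1/q_1 = 14/1
  p_2/q_2 = 27/2
  p_3/q_3 = 230/17
  p_4/q_4 = 257/19
  p_5/q_5 = 487/36
  p_6/q_6 = 12919/955
  p_7/q_7 = 13406/991
  p_8/q_8 = 26325/1946
q_7 = 991 ≤ 1902 < 1946 = q_8, so the answer is 13406/991.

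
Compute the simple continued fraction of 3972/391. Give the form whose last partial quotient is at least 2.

[10; 6, 3, 3, 1, 4]

3972 = 10·391 + 62
391 = 6·62 + 19
62 = 3·19 + 5
19 = 3·5 + 4
5 = 1·4 + 1
4 = 4·1 + 0  (stop)
So 3972/391 = [10; 6, 3, 3, 1, 4].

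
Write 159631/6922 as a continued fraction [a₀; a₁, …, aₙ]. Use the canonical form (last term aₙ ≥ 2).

159631 = 23·6922 + 425
6922 = 16·425 + 122
425 = 3·122 + 59
122 = 2·59 + 4
59 = 14·4 + 3
4 = 1·3 + 1
3 = 3·1 + 0  (stop)
So 159631/6922 = [23; 16, 3, 2, 14, 1, 3].

[23; 16, 3, 2, 14, 1, 3]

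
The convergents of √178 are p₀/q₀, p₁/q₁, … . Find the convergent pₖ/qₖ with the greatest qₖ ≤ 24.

40/3

√178 = [13; 2, 1, 12, 1, 2, 26, …] (period length 6).
Convergents:
  p_0/q_0 = 13/1
  p_1/q_1 = 27/2
  p_2/q_2 = 40/3
  p_3/q_3 = 507/38
q_2 = 3 ≤ 24 < 38 = q_3, so the answer is 40/3.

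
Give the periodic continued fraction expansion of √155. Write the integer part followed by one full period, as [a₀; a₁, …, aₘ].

a₀ = ⌊√155⌋ = 12.
With m₀=0, d₀=1 and mₖ₊₁ = dₖaₖ − mₖ, dₖ₊₁ = (n − mₖ₊₁²)/dₖ, aₖ₊₁ = ⌊(a₀+mₖ₊₁)/dₖ₊₁⌋:
  k=1: m=12, d=11, a=2
  k=2: m=10, d=5, a=4
  k=3: m=10, d=11, a=2
  k=4: m=12, d=1, a=24
d=1 and a=2a₀=24 at k=4, so the next step gives (m, d) = (12, 11) again — its k=1 value — and the period has length 4.

[12; 2, 4, 2, 24]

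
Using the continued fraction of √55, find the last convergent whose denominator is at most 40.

√55 = [7; 2, 2, 2, 14, …] (period length 4).
Convergents:
  p_0/q_0 = 7/1
  p_1/q_1 = 15/2
  p_2/q_2 = 37/5
  p_3/q_3 = 89/12
  p_4/q_4 = 1283/173
q_3 = 12 ≤ 40 < 173 = q_4, so the answer is 89/12.

89/12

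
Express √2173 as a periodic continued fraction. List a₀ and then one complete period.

[46; 1, 1, 1, 1, 1, 1, 92]

a₀ = ⌊√2173⌋ = 46.
With m₀=0, d₀=1 and mₖ₊₁ = dₖaₖ − mₖ, dₖ₊₁ = (n − mₖ₊₁²)/dₖ, aₖ₊₁ = ⌊(a₀+mₖ₊₁)/dₖ₊₁⌋:
  k=1: m=46, d=57, a=1
  k=2: m=11, d=36, a=1
  k=3: m=25, d=43, a=1
  k=4: m=18, d=43, a=1
  k=5: m=25, d=36, a=1
  k=6: m=11, d=57, a=1
  k=7: m=46, d=1, a=92
d=1 and a=2a₀=92 at k=7, so the next step gives (m, d) = (46, 57) again — its k=1 value — and the period has length 7.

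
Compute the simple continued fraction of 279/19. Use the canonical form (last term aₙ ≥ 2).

[14; 1, 2, 6]

279 = 14·19 + 13
19 = 1·13 + 6
13 = 2·6 + 1
6 = 6·1 + 0  (stop)
So 279/19 = [14; 1, 2, 6].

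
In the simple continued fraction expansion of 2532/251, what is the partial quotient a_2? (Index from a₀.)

2

2532 = 10·251 + 22   →  a_0 = 10
251 = 11·22 + 9   →  a_1 = 11
22 = 2·9 + 4   →  a_2 = 2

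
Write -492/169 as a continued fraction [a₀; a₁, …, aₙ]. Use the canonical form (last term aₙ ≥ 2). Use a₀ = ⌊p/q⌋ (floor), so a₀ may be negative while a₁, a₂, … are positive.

-492 = -3×169 + 15
169 = 11×15 + 4
15 = 3×4 + 3
4 = 1×3 + 1
3 = 3×1 + 0  (stop)
So -492/169 = [-3; 11, 3, 1, 3].

[-3; 11, 3, 1, 3]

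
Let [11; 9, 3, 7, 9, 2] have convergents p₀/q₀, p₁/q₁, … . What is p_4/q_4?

20804/1873

Using pₖ = aₖpₖ₋₁ + pₖ₋₂, qₖ = aₖqₖ₋₁ + qₖ₋₂ (with p₋₁=1, p₋₂=0, q₋₁=0, q₋₂=1):
  k=0: a=11, p=11, q=1
  k=1: a=9, p=100, q=9
  k=2: a=3, p=311, q=28
  k=3: a=7, p=2277, q=205
  k=4: a=9, p=20804, q=1873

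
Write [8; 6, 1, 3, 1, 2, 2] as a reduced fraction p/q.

1825/224

Fold from the inside: start with 2/1.
  2 + 1/2 = 5/2
  1 + 2/5 = 7/5
  3 + 5/7 = 26/7
  1 + 7/26 = 33/26
  6 + 26/33 = 224/33
  8 + 33/224 = 1825/224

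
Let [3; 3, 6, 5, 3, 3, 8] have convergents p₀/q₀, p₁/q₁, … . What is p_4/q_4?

Using pₖ = aₖpₖ₋₁ + pₖ₋₂, qₖ = aₖqₖ₋₁ + qₖ₋₂ (with p₋₁=1, p₋₂=0, q₋₁=0, q₋₂=1):
  k=0: a=3, p=3, q=1
  k=1: a=3, p=10, q=3
  k=2: a=6, p=63, q=19
  k=3: a=5, p=325, q=98
  k=4: a=3, p=1038, q=313

1038/313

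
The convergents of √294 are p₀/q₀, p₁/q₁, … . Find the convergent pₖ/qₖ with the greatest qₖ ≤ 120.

703/41

√294 = [17; 6, 1, 4, 1, 6, 34, …] (period length 6).
Convergents:
  p_0/q_0 = 17/1
  p_1/q_1 = 103/6
  p_2/q_2 = 120/7
  p_3/q_3 = 583/34
  p_4/q_4 = 703/41
  p_5/q_5 = 4801/280
q_4 = 41 ≤ 120 < 280 = q_5, so the answer is 703/41.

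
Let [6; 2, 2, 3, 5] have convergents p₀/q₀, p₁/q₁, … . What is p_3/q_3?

Using pₖ = aₖpₖ₋₁ + pₖ₋₂, qₖ = aₖqₖ₋₁ + qₖ₋₂ (with p₋₁=1, p₋₂=0, q₋₁=0, q₋₂=1):
  k=0: a=6, p=6, q=1
  k=1: a=2, p=13, q=2
  k=2: a=2, p=32, q=5
  k=3: a=3, p=109, q=17

109/17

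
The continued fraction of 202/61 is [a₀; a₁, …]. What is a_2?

202 = 3·61 + 19   →  a_0 = 3
61 = 3·19 + 4   →  a_1 = 3
19 = 4·4 + 3   →  a_2 = 4

4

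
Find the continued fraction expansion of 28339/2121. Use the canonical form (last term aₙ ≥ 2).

[13; 2, 1, 3, 3, 19, 3]

28339 = 13×2121 + 766
2121 = 2×766 + 589
766 = 1×589 + 177
589 = 3×177 + 58
177 = 3×58 + 3
58 = 19×3 + 1
3 = 3×1 + 0  (stop)
So 28339/2121 = [13; 2, 1, 3, 3, 19, 3].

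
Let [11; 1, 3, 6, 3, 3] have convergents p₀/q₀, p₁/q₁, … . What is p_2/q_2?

47/4

Using pₖ = aₖpₖ₋₁ + pₖ₋₂, qₖ = aₖqₖ₋₁ + qₖ₋₂ (with p₋₁=1, p₋₂=0, q₋₁=0, q₋₂=1):
  k=0: a=11, p=11, q=1
  k=1: a=1, p=12, q=1
  k=2: a=3, p=47, q=4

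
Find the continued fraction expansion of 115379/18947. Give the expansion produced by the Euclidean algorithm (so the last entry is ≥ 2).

115379 = 6·18947 + 1697
18947 = 11·1697 + 280
1697 = 6·280 + 17
280 = 16·17 + 8
17 = 2·8 + 1
8 = 8·1 + 0  (stop)
So 115379/18947 = [6; 11, 6, 16, 2, 8].

[6; 11, 6, 16, 2, 8]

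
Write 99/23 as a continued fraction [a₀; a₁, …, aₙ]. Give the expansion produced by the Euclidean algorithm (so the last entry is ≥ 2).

[4; 3, 3, 2]

99 = 4*23 + 7
23 = 3*7 + 2
7 = 3*2 + 1
2 = 2*1 + 0  (stop)
So 99/23 = [4; 3, 3, 2].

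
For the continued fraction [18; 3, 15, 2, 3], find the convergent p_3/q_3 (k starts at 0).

1741/95

Using pₖ = aₖpₖ₋₁ + pₖ₋₂, qₖ = aₖqₖ₋₁ + qₖ₋₂ (with p₋₁=1, p₋₂=0, q₋₁=0, q₋₂=1):
  k=0: a=18, p=18, q=1
  k=1: a=3, p=55, q=3
  k=2: a=15, p=843, q=46
  k=3: a=2, p=1741, q=95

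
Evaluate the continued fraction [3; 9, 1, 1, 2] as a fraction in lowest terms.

149/48

Fold from the inside: start with 2/1.
  1 + 1/2 = 3/2
  1 + 2/3 = 5/3
  9 + 3/5 = 48/5
  3 + 5/48 = 149/48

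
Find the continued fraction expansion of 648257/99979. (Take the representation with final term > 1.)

[6; 2, 15, 17, 11, 17]

648257 = 6·99979 + 48383
99979 = 2·48383 + 3213
48383 = 15·3213 + 188
3213 = 17·188 + 17
188 = 11·17 + 1
17 = 17·1 + 0  (stop)
So 648257/99979 = [6; 2, 15, 17, 11, 17].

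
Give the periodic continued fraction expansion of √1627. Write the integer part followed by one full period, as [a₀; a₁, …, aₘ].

a₀ = ⌊√1627⌋ = 40.

[40; 2, 1, 39, 1, 2, 80]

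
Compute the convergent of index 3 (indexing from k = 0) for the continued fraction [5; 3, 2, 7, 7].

275/52

Using pₖ = aₖpₖ₋₁ + pₖ₋₂, qₖ = aₖqₖ₋₁ + qₖ₋₂ (with p₋₁=1, p₋₂=0, q₋₁=0, q₋₂=1):
  k=0: a=5, p=5, q=1
  k=1: a=3, p=16, q=3
  k=2: a=2, p=37, q=7
  k=3: a=7, p=275, q=52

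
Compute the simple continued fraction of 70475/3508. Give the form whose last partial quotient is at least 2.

[20; 11, 7, 3, 14]

70475 = 20×3508 + 315
3508 = 11×315 + 43
315 = 7×43 + 14
43 = 3×14 + 1
14 = 14×1 + 0  (stop)
So 70475/3508 = [20; 11, 7, 3, 14].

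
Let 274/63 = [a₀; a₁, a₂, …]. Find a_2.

1

274 = 4·63 + 22   →  a_0 = 4
63 = 2·22 + 19   →  a_1 = 2
22 = 1·19 + 3   →  a_2 = 1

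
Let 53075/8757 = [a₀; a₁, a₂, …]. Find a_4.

18

53075 = 6·8757 + 533   →  a_0 = 6
8757 = 16·533 + 229   →  a_1 = 16
533 = 2·229 + 75   →  a_2 = 2
229 = 3·75 + 4   →  a_3 = 3
75 = 18·4 + 3   →  a_4 = 18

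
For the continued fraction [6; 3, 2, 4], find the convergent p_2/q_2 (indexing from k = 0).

44/7

Using pₖ = aₖpₖ₋₁ + pₖ₋₂, qₖ = aₖqₖ₋₁ + qₖ₋₂ (with p₋₁=1, p₋₂=0, q₋₁=0, q₋₂=1):
  k=0: a=6, p=6, q=1
  k=1: a=3, p=19, q=3
  k=2: a=2, p=44, q=7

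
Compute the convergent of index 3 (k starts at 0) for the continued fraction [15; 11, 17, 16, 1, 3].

Using pₖ = aₖpₖ₋₁ + pₖ₋₂, qₖ = aₖqₖ₋₁ + qₖ₋₂ (with p₋₁=1, p₋₂=0, q₋₁=0, q₋₂=1):
  k=0: a=15, p=15, q=1
  k=1: a=11, p=166, q=11
  k=2: a=17, p=2837, q=188
  k=3: a=16, p=45558, q=3019

45558/3019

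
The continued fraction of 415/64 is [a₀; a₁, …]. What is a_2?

415 = 6·64 + 31   →  a_0 = 6
64 = 2·31 + 2   →  a_1 = 2
31 = 15·2 + 1   →  a_2 = 15

15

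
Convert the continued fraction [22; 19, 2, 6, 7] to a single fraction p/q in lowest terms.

39913/1810

Using pₖ = aₖpₖ₋₁ + pₖ₋₂ and qₖ = aₖqₖ₋₁ + qₖ₋₂:
  k=0: a=22, p=22, q=1
  k=1: a=19, p=419, q=19
  k=2: a=2, p=860, q=39
  k=3: a=6, p=5579, q=253
  k=4: a=7, p=39913, q=1810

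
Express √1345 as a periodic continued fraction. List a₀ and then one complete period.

a₀ = ⌊√1345⌋ = 36.
With m₀=0, d₀=1 and mₖ₊₁ = dₖaₖ − mₖ, dₖ₊₁ = (n − mₖ₊₁²)/dₖ, aₖ₊₁ = ⌊(a₀+mₖ₊₁)/dₖ₊₁⌋:
  k=1: m=36, d=49, a=1
  k=2: m=13, d=24, a=2
  k=3: m=35, d=5, a=14
  k=4: m=35, d=24, a=2
  k=5: m=13, d=49, a=1
  k=6: m=36, d=1, a=72
d=1 and a=2a₀=72 at k=6, so the next step gives (m, d) = (36, 49) again — its k=1 value — and the period has length 6.

[36; 1, 2, 14, 2, 1, 72]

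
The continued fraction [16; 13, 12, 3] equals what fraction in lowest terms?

Fold from the inside: start with 3/1.
  12 + 1/3 = 37/3
  13 + 3/37 = 484/37
  16 + 37/484 = 7781/484

7781/484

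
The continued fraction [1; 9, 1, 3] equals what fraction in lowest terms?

Fold from the inside: start with 3/1.
  1 + 1/3 = 4/3
  9 + 3/4 = 39/4
  1 + 4/39 = 43/39

43/39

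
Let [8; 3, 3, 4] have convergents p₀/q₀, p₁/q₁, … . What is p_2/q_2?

Using pₖ = aₖpₖ₋₁ + pₖ₋₂, qₖ = aₖqₖ₋₁ + qₖ₋₂ (with p₋₁=1, p₋₂=0, q₋₁=0, q₋₂=1):
  k=0: a=8, p=8, q=1
  k=1: a=3, p=25, q=3
  k=2: a=3, p=83, q=10

83/10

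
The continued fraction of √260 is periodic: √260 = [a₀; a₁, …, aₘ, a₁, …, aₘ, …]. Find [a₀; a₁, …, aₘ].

a₀ = ⌊√260⌋ = 16.
With m₀=0, d₀=1 and mₖ₊₁ = dₖaₖ − mₖ, dₖ₊₁ = (n − mₖ₊₁²)/dₖ, aₖ₊₁ = ⌊(a₀+mₖ₊₁)/dₖ₊₁⌋:
  k=1: m=16, d=4, a=8
  k=2: m=16, d=1, a=32
d=1 and a=2a₀=32 at k=2, so the next step gives (m, d) = (16, 4) again — its k=1 value — and the period has length 2.

[16; 8, 32]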